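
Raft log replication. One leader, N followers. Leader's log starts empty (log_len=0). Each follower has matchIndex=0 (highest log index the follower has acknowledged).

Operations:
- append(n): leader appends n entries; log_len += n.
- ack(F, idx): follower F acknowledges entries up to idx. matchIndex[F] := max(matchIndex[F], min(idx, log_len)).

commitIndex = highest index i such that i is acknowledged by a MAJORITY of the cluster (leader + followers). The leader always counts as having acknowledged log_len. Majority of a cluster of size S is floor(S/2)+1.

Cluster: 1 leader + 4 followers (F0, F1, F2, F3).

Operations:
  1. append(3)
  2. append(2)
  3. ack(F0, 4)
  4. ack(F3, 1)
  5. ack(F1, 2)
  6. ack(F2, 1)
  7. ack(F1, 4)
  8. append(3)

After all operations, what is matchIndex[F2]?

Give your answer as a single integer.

Op 1: append 3 -> log_len=3
Op 2: append 2 -> log_len=5
Op 3: F0 acks idx 4 -> match: F0=4 F1=0 F2=0 F3=0; commitIndex=0
Op 4: F3 acks idx 1 -> match: F0=4 F1=0 F2=0 F3=1; commitIndex=1
Op 5: F1 acks idx 2 -> match: F0=4 F1=2 F2=0 F3=1; commitIndex=2
Op 6: F2 acks idx 1 -> match: F0=4 F1=2 F2=1 F3=1; commitIndex=2
Op 7: F1 acks idx 4 -> match: F0=4 F1=4 F2=1 F3=1; commitIndex=4
Op 8: append 3 -> log_len=8

Answer: 1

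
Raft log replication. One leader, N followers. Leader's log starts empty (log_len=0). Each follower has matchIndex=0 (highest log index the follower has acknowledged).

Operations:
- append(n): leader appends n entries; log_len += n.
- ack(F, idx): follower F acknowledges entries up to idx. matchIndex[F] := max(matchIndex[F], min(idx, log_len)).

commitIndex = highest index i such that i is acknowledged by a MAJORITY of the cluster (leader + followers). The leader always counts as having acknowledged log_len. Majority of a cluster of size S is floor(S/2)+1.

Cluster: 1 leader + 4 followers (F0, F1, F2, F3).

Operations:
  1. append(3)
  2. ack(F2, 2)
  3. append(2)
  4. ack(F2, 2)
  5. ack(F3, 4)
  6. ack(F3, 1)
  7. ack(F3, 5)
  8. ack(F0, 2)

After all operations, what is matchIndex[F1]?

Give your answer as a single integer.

Answer: 0

Derivation:
Op 1: append 3 -> log_len=3
Op 2: F2 acks idx 2 -> match: F0=0 F1=0 F2=2 F3=0; commitIndex=0
Op 3: append 2 -> log_len=5
Op 4: F2 acks idx 2 -> match: F0=0 F1=0 F2=2 F3=0; commitIndex=0
Op 5: F3 acks idx 4 -> match: F0=0 F1=0 F2=2 F3=4; commitIndex=2
Op 6: F3 acks idx 1 -> match: F0=0 F1=0 F2=2 F3=4; commitIndex=2
Op 7: F3 acks idx 5 -> match: F0=0 F1=0 F2=2 F3=5; commitIndex=2
Op 8: F0 acks idx 2 -> match: F0=2 F1=0 F2=2 F3=5; commitIndex=2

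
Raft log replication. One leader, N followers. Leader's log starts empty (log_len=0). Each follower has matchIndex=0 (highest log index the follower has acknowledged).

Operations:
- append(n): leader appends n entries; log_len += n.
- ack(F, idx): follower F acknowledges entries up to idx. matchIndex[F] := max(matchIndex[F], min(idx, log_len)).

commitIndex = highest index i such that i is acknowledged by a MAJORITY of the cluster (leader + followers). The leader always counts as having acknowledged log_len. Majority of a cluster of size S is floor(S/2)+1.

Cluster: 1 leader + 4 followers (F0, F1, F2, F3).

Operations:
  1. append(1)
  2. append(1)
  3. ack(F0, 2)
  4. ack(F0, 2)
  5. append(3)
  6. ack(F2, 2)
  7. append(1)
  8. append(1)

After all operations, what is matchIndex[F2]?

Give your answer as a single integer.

Answer: 2

Derivation:
Op 1: append 1 -> log_len=1
Op 2: append 1 -> log_len=2
Op 3: F0 acks idx 2 -> match: F0=2 F1=0 F2=0 F3=0; commitIndex=0
Op 4: F0 acks idx 2 -> match: F0=2 F1=0 F2=0 F3=0; commitIndex=0
Op 5: append 3 -> log_len=5
Op 6: F2 acks idx 2 -> match: F0=2 F1=0 F2=2 F3=0; commitIndex=2
Op 7: append 1 -> log_len=6
Op 8: append 1 -> log_len=7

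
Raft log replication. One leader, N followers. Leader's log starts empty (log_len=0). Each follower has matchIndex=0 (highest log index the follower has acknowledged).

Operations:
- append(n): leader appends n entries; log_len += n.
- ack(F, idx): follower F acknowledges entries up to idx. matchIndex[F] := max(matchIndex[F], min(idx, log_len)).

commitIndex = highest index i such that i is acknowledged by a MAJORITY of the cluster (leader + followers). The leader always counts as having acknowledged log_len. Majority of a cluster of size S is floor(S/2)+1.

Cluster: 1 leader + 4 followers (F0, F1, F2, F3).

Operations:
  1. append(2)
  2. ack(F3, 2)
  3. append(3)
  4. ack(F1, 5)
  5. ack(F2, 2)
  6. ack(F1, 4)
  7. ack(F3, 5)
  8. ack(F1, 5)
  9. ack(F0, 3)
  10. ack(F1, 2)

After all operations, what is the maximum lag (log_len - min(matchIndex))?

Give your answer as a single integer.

Op 1: append 2 -> log_len=2
Op 2: F3 acks idx 2 -> match: F0=0 F1=0 F2=0 F3=2; commitIndex=0
Op 3: append 3 -> log_len=5
Op 4: F1 acks idx 5 -> match: F0=0 F1=5 F2=0 F3=2; commitIndex=2
Op 5: F2 acks idx 2 -> match: F0=0 F1=5 F2=2 F3=2; commitIndex=2
Op 6: F1 acks idx 4 -> match: F0=0 F1=5 F2=2 F3=2; commitIndex=2
Op 7: F3 acks idx 5 -> match: F0=0 F1=5 F2=2 F3=5; commitIndex=5
Op 8: F1 acks idx 5 -> match: F0=0 F1=5 F2=2 F3=5; commitIndex=5
Op 9: F0 acks idx 3 -> match: F0=3 F1=5 F2=2 F3=5; commitIndex=5
Op 10: F1 acks idx 2 -> match: F0=3 F1=5 F2=2 F3=5; commitIndex=5

Answer: 3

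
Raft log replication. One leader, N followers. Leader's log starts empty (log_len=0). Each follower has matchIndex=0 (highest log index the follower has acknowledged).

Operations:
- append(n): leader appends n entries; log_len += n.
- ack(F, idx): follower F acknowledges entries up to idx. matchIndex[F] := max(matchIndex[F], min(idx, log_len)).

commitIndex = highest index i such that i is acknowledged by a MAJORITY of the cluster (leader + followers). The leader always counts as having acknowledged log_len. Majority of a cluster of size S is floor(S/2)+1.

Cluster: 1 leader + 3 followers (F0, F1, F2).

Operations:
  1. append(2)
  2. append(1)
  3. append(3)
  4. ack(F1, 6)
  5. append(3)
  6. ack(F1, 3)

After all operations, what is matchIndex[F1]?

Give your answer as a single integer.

Answer: 6

Derivation:
Op 1: append 2 -> log_len=2
Op 2: append 1 -> log_len=3
Op 3: append 3 -> log_len=6
Op 4: F1 acks idx 6 -> match: F0=0 F1=6 F2=0; commitIndex=0
Op 5: append 3 -> log_len=9
Op 6: F1 acks idx 3 -> match: F0=0 F1=6 F2=0; commitIndex=0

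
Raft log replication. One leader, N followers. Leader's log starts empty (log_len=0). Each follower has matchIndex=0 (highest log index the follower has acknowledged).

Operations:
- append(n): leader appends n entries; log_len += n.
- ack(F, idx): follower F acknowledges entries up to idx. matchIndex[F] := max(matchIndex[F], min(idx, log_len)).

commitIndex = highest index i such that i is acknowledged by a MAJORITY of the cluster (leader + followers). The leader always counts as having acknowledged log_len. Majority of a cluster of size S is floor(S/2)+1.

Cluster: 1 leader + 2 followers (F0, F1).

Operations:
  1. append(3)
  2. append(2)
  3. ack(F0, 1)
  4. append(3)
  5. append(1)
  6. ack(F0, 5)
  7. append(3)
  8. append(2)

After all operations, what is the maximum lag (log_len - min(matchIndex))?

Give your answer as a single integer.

Op 1: append 3 -> log_len=3
Op 2: append 2 -> log_len=5
Op 3: F0 acks idx 1 -> match: F0=1 F1=0; commitIndex=1
Op 4: append 3 -> log_len=8
Op 5: append 1 -> log_len=9
Op 6: F0 acks idx 5 -> match: F0=5 F1=0; commitIndex=5
Op 7: append 3 -> log_len=12
Op 8: append 2 -> log_len=14

Answer: 14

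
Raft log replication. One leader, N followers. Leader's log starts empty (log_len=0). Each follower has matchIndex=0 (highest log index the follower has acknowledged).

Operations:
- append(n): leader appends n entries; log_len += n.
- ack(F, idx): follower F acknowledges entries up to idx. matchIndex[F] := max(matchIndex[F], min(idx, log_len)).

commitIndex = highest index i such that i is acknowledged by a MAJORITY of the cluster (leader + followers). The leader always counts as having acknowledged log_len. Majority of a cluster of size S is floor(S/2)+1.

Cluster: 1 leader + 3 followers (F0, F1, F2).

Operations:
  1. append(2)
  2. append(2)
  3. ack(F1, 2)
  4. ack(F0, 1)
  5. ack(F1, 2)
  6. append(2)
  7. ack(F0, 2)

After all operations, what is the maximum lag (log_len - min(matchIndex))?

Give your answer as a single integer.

Op 1: append 2 -> log_len=2
Op 2: append 2 -> log_len=4
Op 3: F1 acks idx 2 -> match: F0=0 F1=2 F2=0; commitIndex=0
Op 4: F0 acks idx 1 -> match: F0=1 F1=2 F2=0; commitIndex=1
Op 5: F1 acks idx 2 -> match: F0=1 F1=2 F2=0; commitIndex=1
Op 6: append 2 -> log_len=6
Op 7: F0 acks idx 2 -> match: F0=2 F1=2 F2=0; commitIndex=2

Answer: 6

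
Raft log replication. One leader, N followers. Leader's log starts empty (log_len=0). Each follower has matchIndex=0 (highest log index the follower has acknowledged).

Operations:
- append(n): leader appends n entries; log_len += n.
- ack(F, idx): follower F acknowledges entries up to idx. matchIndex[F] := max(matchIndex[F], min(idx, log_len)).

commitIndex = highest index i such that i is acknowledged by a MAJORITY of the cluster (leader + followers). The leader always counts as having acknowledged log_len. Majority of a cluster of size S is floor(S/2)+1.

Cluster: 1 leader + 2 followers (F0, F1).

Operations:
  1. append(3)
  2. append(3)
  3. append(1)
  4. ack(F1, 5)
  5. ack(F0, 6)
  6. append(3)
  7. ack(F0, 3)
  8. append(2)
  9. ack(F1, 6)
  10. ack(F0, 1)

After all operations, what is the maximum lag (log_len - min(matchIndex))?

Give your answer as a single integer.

Op 1: append 3 -> log_len=3
Op 2: append 3 -> log_len=6
Op 3: append 1 -> log_len=7
Op 4: F1 acks idx 5 -> match: F0=0 F1=5; commitIndex=5
Op 5: F0 acks idx 6 -> match: F0=6 F1=5; commitIndex=6
Op 6: append 3 -> log_len=10
Op 7: F0 acks idx 3 -> match: F0=6 F1=5; commitIndex=6
Op 8: append 2 -> log_len=12
Op 9: F1 acks idx 6 -> match: F0=6 F1=6; commitIndex=6
Op 10: F0 acks idx 1 -> match: F0=6 F1=6; commitIndex=6

Answer: 6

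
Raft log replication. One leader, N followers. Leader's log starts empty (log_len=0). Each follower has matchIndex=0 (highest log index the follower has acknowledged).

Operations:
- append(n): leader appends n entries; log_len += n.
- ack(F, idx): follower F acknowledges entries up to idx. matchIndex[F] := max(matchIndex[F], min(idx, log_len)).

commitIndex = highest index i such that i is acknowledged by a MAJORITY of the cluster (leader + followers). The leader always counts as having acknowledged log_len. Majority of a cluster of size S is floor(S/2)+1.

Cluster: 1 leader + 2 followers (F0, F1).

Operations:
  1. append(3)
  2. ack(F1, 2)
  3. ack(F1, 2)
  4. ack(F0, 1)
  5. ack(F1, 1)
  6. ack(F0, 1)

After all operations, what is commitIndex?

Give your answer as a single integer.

Op 1: append 3 -> log_len=3
Op 2: F1 acks idx 2 -> match: F0=0 F1=2; commitIndex=2
Op 3: F1 acks idx 2 -> match: F0=0 F1=2; commitIndex=2
Op 4: F0 acks idx 1 -> match: F0=1 F1=2; commitIndex=2
Op 5: F1 acks idx 1 -> match: F0=1 F1=2; commitIndex=2
Op 6: F0 acks idx 1 -> match: F0=1 F1=2; commitIndex=2

Answer: 2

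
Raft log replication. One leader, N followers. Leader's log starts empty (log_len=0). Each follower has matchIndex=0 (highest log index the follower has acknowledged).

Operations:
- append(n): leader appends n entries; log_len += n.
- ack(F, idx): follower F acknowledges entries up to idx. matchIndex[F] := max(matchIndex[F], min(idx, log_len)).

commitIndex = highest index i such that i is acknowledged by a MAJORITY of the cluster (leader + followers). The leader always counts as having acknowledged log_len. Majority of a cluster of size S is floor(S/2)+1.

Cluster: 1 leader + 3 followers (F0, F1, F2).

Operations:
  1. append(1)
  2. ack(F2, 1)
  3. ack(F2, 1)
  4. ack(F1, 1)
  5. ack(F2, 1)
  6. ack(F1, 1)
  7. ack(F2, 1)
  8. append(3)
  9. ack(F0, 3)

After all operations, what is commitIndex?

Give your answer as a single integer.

Op 1: append 1 -> log_len=1
Op 2: F2 acks idx 1 -> match: F0=0 F1=0 F2=1; commitIndex=0
Op 3: F2 acks idx 1 -> match: F0=0 F1=0 F2=1; commitIndex=0
Op 4: F1 acks idx 1 -> match: F0=0 F1=1 F2=1; commitIndex=1
Op 5: F2 acks idx 1 -> match: F0=0 F1=1 F2=1; commitIndex=1
Op 6: F1 acks idx 1 -> match: F0=0 F1=1 F2=1; commitIndex=1
Op 7: F2 acks idx 1 -> match: F0=0 F1=1 F2=1; commitIndex=1
Op 8: append 3 -> log_len=4
Op 9: F0 acks idx 3 -> match: F0=3 F1=1 F2=1; commitIndex=1

Answer: 1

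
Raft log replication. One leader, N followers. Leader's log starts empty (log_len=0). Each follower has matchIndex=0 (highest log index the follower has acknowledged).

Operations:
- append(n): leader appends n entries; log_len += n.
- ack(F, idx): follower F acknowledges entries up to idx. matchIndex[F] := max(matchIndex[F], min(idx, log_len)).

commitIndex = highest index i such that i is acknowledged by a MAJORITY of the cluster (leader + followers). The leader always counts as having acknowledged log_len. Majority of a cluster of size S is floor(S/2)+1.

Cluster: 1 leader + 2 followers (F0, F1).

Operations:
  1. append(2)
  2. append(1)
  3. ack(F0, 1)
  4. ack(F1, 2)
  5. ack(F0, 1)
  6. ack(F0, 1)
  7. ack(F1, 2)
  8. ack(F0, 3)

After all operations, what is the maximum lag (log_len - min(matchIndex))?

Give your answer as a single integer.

Op 1: append 2 -> log_len=2
Op 2: append 1 -> log_len=3
Op 3: F0 acks idx 1 -> match: F0=1 F1=0; commitIndex=1
Op 4: F1 acks idx 2 -> match: F0=1 F1=2; commitIndex=2
Op 5: F0 acks idx 1 -> match: F0=1 F1=2; commitIndex=2
Op 6: F0 acks idx 1 -> match: F0=1 F1=2; commitIndex=2
Op 7: F1 acks idx 2 -> match: F0=1 F1=2; commitIndex=2
Op 8: F0 acks idx 3 -> match: F0=3 F1=2; commitIndex=3

Answer: 1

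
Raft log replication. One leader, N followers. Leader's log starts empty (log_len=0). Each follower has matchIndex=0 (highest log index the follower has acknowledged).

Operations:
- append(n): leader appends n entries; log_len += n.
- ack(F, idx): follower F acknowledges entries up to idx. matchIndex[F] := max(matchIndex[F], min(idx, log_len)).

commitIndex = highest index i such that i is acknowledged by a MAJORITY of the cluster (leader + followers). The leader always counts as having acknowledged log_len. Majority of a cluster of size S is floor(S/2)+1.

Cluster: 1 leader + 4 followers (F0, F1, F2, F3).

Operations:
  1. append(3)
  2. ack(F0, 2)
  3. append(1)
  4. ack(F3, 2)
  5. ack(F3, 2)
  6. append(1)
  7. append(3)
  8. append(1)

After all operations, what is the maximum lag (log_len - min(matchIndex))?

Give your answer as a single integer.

Answer: 9

Derivation:
Op 1: append 3 -> log_len=3
Op 2: F0 acks idx 2 -> match: F0=2 F1=0 F2=0 F3=0; commitIndex=0
Op 3: append 1 -> log_len=4
Op 4: F3 acks idx 2 -> match: F0=2 F1=0 F2=0 F3=2; commitIndex=2
Op 5: F3 acks idx 2 -> match: F0=2 F1=0 F2=0 F3=2; commitIndex=2
Op 6: append 1 -> log_len=5
Op 7: append 3 -> log_len=8
Op 8: append 1 -> log_len=9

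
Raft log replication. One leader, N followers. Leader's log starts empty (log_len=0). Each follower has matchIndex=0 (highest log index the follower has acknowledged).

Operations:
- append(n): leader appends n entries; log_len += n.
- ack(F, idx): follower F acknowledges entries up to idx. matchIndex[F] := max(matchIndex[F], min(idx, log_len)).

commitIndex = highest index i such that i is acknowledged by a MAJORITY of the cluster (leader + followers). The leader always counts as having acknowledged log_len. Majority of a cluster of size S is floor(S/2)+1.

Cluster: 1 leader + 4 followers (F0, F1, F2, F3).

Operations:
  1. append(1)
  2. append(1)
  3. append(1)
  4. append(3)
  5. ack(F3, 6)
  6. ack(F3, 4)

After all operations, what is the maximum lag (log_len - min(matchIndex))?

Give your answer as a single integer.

Op 1: append 1 -> log_len=1
Op 2: append 1 -> log_len=2
Op 3: append 1 -> log_len=3
Op 4: append 3 -> log_len=6
Op 5: F3 acks idx 6 -> match: F0=0 F1=0 F2=0 F3=6; commitIndex=0
Op 6: F3 acks idx 4 -> match: F0=0 F1=0 F2=0 F3=6; commitIndex=0

Answer: 6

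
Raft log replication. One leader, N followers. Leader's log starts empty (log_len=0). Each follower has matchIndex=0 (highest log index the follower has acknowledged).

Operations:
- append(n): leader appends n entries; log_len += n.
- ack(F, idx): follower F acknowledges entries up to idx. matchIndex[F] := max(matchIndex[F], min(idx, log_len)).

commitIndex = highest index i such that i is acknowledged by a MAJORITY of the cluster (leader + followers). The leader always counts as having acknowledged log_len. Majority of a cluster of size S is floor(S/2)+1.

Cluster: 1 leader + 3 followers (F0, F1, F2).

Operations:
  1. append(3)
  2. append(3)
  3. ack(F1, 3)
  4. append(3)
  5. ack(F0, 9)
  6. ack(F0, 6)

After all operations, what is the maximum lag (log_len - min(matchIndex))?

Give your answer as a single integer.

Op 1: append 3 -> log_len=3
Op 2: append 3 -> log_len=6
Op 3: F1 acks idx 3 -> match: F0=0 F1=3 F2=0; commitIndex=0
Op 4: append 3 -> log_len=9
Op 5: F0 acks idx 9 -> match: F0=9 F1=3 F2=0; commitIndex=3
Op 6: F0 acks idx 6 -> match: F0=9 F1=3 F2=0; commitIndex=3

Answer: 9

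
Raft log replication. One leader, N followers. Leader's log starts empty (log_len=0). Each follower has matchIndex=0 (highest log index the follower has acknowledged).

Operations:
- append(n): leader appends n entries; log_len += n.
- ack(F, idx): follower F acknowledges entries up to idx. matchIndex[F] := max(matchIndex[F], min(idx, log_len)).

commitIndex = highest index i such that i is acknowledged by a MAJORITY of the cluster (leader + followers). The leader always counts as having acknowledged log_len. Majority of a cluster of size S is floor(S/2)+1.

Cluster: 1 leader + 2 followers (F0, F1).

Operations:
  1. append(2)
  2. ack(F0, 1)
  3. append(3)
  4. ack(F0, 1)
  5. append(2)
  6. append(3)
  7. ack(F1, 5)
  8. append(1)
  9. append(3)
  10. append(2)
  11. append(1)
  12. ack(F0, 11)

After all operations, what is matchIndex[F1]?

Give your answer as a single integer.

Op 1: append 2 -> log_len=2
Op 2: F0 acks idx 1 -> match: F0=1 F1=0; commitIndex=1
Op 3: append 3 -> log_len=5
Op 4: F0 acks idx 1 -> match: F0=1 F1=0; commitIndex=1
Op 5: append 2 -> log_len=7
Op 6: append 3 -> log_len=10
Op 7: F1 acks idx 5 -> match: F0=1 F1=5; commitIndex=5
Op 8: append 1 -> log_len=11
Op 9: append 3 -> log_len=14
Op 10: append 2 -> log_len=16
Op 11: append 1 -> log_len=17
Op 12: F0 acks idx 11 -> match: F0=11 F1=5; commitIndex=11

Answer: 5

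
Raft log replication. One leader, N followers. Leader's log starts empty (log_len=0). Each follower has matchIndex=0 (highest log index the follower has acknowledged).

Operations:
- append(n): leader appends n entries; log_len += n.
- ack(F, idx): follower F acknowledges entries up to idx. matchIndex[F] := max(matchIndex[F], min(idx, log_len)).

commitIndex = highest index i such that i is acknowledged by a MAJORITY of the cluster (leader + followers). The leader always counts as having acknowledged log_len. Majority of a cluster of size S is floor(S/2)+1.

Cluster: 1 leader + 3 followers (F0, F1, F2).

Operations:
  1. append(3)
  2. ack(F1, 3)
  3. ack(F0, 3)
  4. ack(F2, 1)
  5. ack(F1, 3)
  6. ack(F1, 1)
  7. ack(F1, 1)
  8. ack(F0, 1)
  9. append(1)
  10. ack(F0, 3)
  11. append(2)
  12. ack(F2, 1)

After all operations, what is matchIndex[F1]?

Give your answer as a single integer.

Answer: 3

Derivation:
Op 1: append 3 -> log_len=3
Op 2: F1 acks idx 3 -> match: F0=0 F1=3 F2=0; commitIndex=0
Op 3: F0 acks idx 3 -> match: F0=3 F1=3 F2=0; commitIndex=3
Op 4: F2 acks idx 1 -> match: F0=3 F1=3 F2=1; commitIndex=3
Op 5: F1 acks idx 3 -> match: F0=3 F1=3 F2=1; commitIndex=3
Op 6: F1 acks idx 1 -> match: F0=3 F1=3 F2=1; commitIndex=3
Op 7: F1 acks idx 1 -> match: F0=3 F1=3 F2=1; commitIndex=3
Op 8: F0 acks idx 1 -> match: F0=3 F1=3 F2=1; commitIndex=3
Op 9: append 1 -> log_len=4
Op 10: F0 acks idx 3 -> match: F0=3 F1=3 F2=1; commitIndex=3
Op 11: append 2 -> log_len=6
Op 12: F2 acks idx 1 -> match: F0=3 F1=3 F2=1; commitIndex=3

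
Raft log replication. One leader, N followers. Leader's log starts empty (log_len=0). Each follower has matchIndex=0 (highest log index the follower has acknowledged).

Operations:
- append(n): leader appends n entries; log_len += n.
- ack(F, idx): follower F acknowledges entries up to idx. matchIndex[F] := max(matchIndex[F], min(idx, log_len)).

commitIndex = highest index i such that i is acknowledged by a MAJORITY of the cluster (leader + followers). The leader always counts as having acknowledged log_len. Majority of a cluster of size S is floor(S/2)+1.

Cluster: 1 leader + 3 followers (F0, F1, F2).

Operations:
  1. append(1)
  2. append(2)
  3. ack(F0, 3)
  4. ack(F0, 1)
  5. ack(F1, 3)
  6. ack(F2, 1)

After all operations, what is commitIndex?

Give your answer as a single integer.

Answer: 3

Derivation:
Op 1: append 1 -> log_len=1
Op 2: append 2 -> log_len=3
Op 3: F0 acks idx 3 -> match: F0=3 F1=0 F2=0; commitIndex=0
Op 4: F0 acks idx 1 -> match: F0=3 F1=0 F2=0; commitIndex=0
Op 5: F1 acks idx 3 -> match: F0=3 F1=3 F2=0; commitIndex=3
Op 6: F2 acks idx 1 -> match: F0=3 F1=3 F2=1; commitIndex=3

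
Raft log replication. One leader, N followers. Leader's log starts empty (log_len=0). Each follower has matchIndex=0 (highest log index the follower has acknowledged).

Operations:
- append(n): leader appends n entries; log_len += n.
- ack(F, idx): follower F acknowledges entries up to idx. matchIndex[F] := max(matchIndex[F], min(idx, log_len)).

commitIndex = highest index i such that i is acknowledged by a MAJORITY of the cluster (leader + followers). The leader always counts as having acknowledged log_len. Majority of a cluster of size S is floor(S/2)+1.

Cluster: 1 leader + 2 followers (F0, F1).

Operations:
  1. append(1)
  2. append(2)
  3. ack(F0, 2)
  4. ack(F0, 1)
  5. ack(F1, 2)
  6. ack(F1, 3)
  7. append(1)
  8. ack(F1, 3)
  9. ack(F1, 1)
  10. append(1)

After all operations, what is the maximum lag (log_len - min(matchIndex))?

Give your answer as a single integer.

Answer: 3

Derivation:
Op 1: append 1 -> log_len=1
Op 2: append 2 -> log_len=3
Op 3: F0 acks idx 2 -> match: F0=2 F1=0; commitIndex=2
Op 4: F0 acks idx 1 -> match: F0=2 F1=0; commitIndex=2
Op 5: F1 acks idx 2 -> match: F0=2 F1=2; commitIndex=2
Op 6: F1 acks idx 3 -> match: F0=2 F1=3; commitIndex=3
Op 7: append 1 -> log_len=4
Op 8: F1 acks idx 3 -> match: F0=2 F1=3; commitIndex=3
Op 9: F1 acks idx 1 -> match: F0=2 F1=3; commitIndex=3
Op 10: append 1 -> log_len=5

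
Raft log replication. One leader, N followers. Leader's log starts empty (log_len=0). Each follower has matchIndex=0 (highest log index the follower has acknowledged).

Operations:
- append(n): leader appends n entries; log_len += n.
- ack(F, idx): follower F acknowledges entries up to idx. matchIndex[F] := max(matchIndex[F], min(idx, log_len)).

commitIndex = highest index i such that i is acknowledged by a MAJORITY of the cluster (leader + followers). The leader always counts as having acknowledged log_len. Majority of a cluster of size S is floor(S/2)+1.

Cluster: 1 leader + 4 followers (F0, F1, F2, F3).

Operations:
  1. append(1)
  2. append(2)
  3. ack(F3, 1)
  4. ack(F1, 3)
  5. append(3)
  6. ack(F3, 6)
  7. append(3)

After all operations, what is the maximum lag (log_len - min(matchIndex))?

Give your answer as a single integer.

Op 1: append 1 -> log_len=1
Op 2: append 2 -> log_len=3
Op 3: F3 acks idx 1 -> match: F0=0 F1=0 F2=0 F3=1; commitIndex=0
Op 4: F1 acks idx 3 -> match: F0=0 F1=3 F2=0 F3=1; commitIndex=1
Op 5: append 3 -> log_len=6
Op 6: F3 acks idx 6 -> match: F0=0 F1=3 F2=0 F3=6; commitIndex=3
Op 7: append 3 -> log_len=9

Answer: 9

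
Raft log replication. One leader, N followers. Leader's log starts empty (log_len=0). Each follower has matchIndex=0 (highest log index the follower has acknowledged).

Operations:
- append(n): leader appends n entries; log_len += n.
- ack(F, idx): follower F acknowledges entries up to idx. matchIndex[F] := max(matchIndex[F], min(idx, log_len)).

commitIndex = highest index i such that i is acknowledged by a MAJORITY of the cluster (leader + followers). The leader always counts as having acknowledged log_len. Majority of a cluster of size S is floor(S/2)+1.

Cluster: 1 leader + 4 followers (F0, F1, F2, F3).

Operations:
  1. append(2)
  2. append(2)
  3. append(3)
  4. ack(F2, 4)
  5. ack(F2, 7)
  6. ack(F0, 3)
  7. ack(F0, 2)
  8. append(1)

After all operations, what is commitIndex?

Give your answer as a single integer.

Answer: 3

Derivation:
Op 1: append 2 -> log_len=2
Op 2: append 2 -> log_len=4
Op 3: append 3 -> log_len=7
Op 4: F2 acks idx 4 -> match: F0=0 F1=0 F2=4 F3=0; commitIndex=0
Op 5: F2 acks idx 7 -> match: F0=0 F1=0 F2=7 F3=0; commitIndex=0
Op 6: F0 acks idx 3 -> match: F0=3 F1=0 F2=7 F3=0; commitIndex=3
Op 7: F0 acks idx 2 -> match: F0=3 F1=0 F2=7 F3=0; commitIndex=3
Op 8: append 1 -> log_len=8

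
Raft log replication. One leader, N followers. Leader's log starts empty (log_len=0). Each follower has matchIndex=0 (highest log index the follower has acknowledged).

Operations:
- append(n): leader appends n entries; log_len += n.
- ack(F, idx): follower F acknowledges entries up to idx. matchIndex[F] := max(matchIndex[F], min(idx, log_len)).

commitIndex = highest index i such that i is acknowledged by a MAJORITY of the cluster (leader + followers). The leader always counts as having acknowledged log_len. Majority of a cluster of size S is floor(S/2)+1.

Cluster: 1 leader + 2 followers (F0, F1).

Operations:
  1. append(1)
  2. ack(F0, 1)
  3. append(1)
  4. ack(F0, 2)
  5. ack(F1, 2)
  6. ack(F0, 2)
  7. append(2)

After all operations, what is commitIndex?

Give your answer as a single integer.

Answer: 2

Derivation:
Op 1: append 1 -> log_len=1
Op 2: F0 acks idx 1 -> match: F0=1 F1=0; commitIndex=1
Op 3: append 1 -> log_len=2
Op 4: F0 acks idx 2 -> match: F0=2 F1=0; commitIndex=2
Op 5: F1 acks idx 2 -> match: F0=2 F1=2; commitIndex=2
Op 6: F0 acks idx 2 -> match: F0=2 F1=2; commitIndex=2
Op 7: append 2 -> log_len=4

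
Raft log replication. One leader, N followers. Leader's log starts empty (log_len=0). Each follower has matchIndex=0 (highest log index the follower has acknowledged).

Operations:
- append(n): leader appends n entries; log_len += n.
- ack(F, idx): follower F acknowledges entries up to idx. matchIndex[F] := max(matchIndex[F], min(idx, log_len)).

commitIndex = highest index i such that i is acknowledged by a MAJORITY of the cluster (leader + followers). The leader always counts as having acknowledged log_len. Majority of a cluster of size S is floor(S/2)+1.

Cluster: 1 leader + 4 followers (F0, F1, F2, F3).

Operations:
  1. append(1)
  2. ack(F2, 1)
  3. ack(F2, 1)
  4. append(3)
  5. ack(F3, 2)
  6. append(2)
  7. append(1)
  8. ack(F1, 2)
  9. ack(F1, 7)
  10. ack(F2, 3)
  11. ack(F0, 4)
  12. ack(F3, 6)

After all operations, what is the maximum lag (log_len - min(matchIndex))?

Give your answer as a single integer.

Answer: 4

Derivation:
Op 1: append 1 -> log_len=1
Op 2: F2 acks idx 1 -> match: F0=0 F1=0 F2=1 F3=0; commitIndex=0
Op 3: F2 acks idx 1 -> match: F0=0 F1=0 F2=1 F3=0; commitIndex=0
Op 4: append 3 -> log_len=4
Op 5: F3 acks idx 2 -> match: F0=0 F1=0 F2=1 F3=2; commitIndex=1
Op 6: append 2 -> log_len=6
Op 7: append 1 -> log_len=7
Op 8: F1 acks idx 2 -> match: F0=0 F1=2 F2=1 F3=2; commitIndex=2
Op 9: F1 acks idx 7 -> match: F0=0 F1=7 F2=1 F3=2; commitIndex=2
Op 10: F2 acks idx 3 -> match: F0=0 F1=7 F2=3 F3=2; commitIndex=3
Op 11: F0 acks idx 4 -> match: F0=4 F1=7 F2=3 F3=2; commitIndex=4
Op 12: F3 acks idx 6 -> match: F0=4 F1=7 F2=3 F3=6; commitIndex=6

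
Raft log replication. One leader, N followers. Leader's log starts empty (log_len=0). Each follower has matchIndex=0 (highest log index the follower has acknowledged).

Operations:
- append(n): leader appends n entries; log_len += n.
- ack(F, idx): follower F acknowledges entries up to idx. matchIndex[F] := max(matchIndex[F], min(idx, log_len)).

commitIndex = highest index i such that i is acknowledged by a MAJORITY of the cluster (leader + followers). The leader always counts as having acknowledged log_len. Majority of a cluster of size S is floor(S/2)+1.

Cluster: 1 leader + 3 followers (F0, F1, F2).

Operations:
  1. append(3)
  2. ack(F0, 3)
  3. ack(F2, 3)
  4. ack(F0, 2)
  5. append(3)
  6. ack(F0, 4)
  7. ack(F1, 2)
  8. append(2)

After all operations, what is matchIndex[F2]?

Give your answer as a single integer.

Op 1: append 3 -> log_len=3
Op 2: F0 acks idx 3 -> match: F0=3 F1=0 F2=0; commitIndex=0
Op 3: F2 acks idx 3 -> match: F0=3 F1=0 F2=3; commitIndex=3
Op 4: F0 acks idx 2 -> match: F0=3 F1=0 F2=3; commitIndex=3
Op 5: append 3 -> log_len=6
Op 6: F0 acks idx 4 -> match: F0=4 F1=0 F2=3; commitIndex=3
Op 7: F1 acks idx 2 -> match: F0=4 F1=2 F2=3; commitIndex=3
Op 8: append 2 -> log_len=8

Answer: 3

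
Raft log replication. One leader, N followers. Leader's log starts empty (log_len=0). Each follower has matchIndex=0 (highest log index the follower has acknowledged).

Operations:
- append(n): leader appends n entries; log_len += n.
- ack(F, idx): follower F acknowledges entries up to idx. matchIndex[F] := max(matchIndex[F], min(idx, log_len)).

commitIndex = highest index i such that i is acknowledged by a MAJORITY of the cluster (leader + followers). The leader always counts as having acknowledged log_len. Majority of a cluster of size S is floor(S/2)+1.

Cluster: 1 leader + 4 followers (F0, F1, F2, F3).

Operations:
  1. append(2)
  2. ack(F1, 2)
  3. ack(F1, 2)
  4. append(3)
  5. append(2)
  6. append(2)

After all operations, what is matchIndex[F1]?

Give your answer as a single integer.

Answer: 2

Derivation:
Op 1: append 2 -> log_len=2
Op 2: F1 acks idx 2 -> match: F0=0 F1=2 F2=0 F3=0; commitIndex=0
Op 3: F1 acks idx 2 -> match: F0=0 F1=2 F2=0 F3=0; commitIndex=0
Op 4: append 3 -> log_len=5
Op 5: append 2 -> log_len=7
Op 6: append 2 -> log_len=9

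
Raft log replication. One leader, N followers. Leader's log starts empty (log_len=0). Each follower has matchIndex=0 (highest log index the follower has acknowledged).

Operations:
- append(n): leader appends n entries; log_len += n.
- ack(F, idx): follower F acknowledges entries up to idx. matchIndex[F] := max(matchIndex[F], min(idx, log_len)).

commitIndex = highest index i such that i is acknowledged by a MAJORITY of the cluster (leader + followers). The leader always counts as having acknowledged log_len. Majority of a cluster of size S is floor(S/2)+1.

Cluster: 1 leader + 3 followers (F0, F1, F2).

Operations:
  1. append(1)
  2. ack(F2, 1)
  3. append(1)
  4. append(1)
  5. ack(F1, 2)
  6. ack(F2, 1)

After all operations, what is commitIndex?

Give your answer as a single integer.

Op 1: append 1 -> log_len=1
Op 2: F2 acks idx 1 -> match: F0=0 F1=0 F2=1; commitIndex=0
Op 3: append 1 -> log_len=2
Op 4: append 1 -> log_len=3
Op 5: F1 acks idx 2 -> match: F0=0 F1=2 F2=1; commitIndex=1
Op 6: F2 acks idx 1 -> match: F0=0 F1=2 F2=1; commitIndex=1

Answer: 1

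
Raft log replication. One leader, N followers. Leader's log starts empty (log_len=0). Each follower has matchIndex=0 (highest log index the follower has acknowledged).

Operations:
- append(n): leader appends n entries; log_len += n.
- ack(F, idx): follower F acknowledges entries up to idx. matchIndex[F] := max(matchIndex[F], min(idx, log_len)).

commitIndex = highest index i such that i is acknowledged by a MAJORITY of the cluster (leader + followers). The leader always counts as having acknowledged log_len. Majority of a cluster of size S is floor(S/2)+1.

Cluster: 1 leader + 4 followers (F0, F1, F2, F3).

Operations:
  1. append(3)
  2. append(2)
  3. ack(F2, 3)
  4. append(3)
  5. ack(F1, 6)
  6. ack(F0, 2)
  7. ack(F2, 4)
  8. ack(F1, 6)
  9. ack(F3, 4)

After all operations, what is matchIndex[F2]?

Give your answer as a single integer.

Answer: 4

Derivation:
Op 1: append 3 -> log_len=3
Op 2: append 2 -> log_len=5
Op 3: F2 acks idx 3 -> match: F0=0 F1=0 F2=3 F3=0; commitIndex=0
Op 4: append 3 -> log_len=8
Op 5: F1 acks idx 6 -> match: F0=0 F1=6 F2=3 F3=0; commitIndex=3
Op 6: F0 acks idx 2 -> match: F0=2 F1=6 F2=3 F3=0; commitIndex=3
Op 7: F2 acks idx 4 -> match: F0=2 F1=6 F2=4 F3=0; commitIndex=4
Op 8: F1 acks idx 6 -> match: F0=2 F1=6 F2=4 F3=0; commitIndex=4
Op 9: F3 acks idx 4 -> match: F0=2 F1=6 F2=4 F3=4; commitIndex=4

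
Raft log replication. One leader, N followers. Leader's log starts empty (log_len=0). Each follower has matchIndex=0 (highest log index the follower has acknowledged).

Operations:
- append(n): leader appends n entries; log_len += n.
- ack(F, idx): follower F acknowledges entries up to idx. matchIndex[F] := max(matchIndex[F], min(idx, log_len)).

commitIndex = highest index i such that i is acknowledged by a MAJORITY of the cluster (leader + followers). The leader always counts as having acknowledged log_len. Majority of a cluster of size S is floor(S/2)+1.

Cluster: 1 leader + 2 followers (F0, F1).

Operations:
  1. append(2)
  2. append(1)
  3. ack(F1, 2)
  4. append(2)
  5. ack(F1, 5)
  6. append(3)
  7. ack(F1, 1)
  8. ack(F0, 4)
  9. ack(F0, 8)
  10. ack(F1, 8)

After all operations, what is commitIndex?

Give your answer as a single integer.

Op 1: append 2 -> log_len=2
Op 2: append 1 -> log_len=3
Op 3: F1 acks idx 2 -> match: F0=0 F1=2; commitIndex=2
Op 4: append 2 -> log_len=5
Op 5: F1 acks idx 5 -> match: F0=0 F1=5; commitIndex=5
Op 6: append 3 -> log_len=8
Op 7: F1 acks idx 1 -> match: F0=0 F1=5; commitIndex=5
Op 8: F0 acks idx 4 -> match: F0=4 F1=5; commitIndex=5
Op 9: F0 acks idx 8 -> match: F0=8 F1=5; commitIndex=8
Op 10: F1 acks idx 8 -> match: F0=8 F1=8; commitIndex=8

Answer: 8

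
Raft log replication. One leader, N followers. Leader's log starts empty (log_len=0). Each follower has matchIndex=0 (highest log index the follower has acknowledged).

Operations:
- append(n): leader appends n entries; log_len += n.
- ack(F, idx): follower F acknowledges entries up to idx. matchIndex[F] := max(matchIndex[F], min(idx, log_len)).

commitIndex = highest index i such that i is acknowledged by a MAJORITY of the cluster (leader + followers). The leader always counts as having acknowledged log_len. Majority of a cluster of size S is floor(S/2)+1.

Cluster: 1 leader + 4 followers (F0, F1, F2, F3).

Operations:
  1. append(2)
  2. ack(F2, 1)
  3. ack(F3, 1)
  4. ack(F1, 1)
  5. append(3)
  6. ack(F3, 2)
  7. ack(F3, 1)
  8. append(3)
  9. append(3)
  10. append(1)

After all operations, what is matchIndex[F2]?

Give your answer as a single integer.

Op 1: append 2 -> log_len=2
Op 2: F2 acks idx 1 -> match: F0=0 F1=0 F2=1 F3=0; commitIndex=0
Op 3: F3 acks idx 1 -> match: F0=0 F1=0 F2=1 F3=1; commitIndex=1
Op 4: F1 acks idx 1 -> match: F0=0 F1=1 F2=1 F3=1; commitIndex=1
Op 5: append 3 -> log_len=5
Op 6: F3 acks idx 2 -> match: F0=0 F1=1 F2=1 F3=2; commitIndex=1
Op 7: F3 acks idx 1 -> match: F0=0 F1=1 F2=1 F3=2; commitIndex=1
Op 8: append 3 -> log_len=8
Op 9: append 3 -> log_len=11
Op 10: append 1 -> log_len=12

Answer: 1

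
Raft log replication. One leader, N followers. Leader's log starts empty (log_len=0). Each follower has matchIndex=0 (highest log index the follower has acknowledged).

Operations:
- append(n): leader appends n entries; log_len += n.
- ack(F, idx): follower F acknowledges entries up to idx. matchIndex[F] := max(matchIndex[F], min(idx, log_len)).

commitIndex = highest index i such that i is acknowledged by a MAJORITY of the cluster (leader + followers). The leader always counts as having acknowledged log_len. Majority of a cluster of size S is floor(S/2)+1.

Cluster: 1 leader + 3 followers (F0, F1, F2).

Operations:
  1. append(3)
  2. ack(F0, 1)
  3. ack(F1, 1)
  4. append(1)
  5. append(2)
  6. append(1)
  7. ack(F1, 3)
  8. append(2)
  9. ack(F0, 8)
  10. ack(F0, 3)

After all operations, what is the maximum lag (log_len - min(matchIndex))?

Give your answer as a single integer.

Answer: 9

Derivation:
Op 1: append 3 -> log_len=3
Op 2: F0 acks idx 1 -> match: F0=1 F1=0 F2=0; commitIndex=0
Op 3: F1 acks idx 1 -> match: F0=1 F1=1 F2=0; commitIndex=1
Op 4: append 1 -> log_len=4
Op 5: append 2 -> log_len=6
Op 6: append 1 -> log_len=7
Op 7: F1 acks idx 3 -> match: F0=1 F1=3 F2=0; commitIndex=1
Op 8: append 2 -> log_len=9
Op 9: F0 acks idx 8 -> match: F0=8 F1=3 F2=0; commitIndex=3
Op 10: F0 acks idx 3 -> match: F0=8 F1=3 F2=0; commitIndex=3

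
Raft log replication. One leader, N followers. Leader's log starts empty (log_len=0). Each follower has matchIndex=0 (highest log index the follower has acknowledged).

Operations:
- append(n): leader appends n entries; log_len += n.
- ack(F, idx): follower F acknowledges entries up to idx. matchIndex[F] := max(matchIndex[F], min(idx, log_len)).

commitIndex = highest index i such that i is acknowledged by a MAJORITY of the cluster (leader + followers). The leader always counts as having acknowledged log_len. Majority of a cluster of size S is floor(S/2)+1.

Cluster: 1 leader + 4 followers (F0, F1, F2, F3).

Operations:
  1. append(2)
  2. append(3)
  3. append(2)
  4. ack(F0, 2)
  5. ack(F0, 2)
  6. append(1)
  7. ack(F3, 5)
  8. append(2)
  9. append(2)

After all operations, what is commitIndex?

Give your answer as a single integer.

Op 1: append 2 -> log_len=2
Op 2: append 3 -> log_len=5
Op 3: append 2 -> log_len=7
Op 4: F0 acks idx 2 -> match: F0=2 F1=0 F2=0 F3=0; commitIndex=0
Op 5: F0 acks idx 2 -> match: F0=2 F1=0 F2=0 F3=0; commitIndex=0
Op 6: append 1 -> log_len=8
Op 7: F3 acks idx 5 -> match: F0=2 F1=0 F2=0 F3=5; commitIndex=2
Op 8: append 2 -> log_len=10
Op 9: append 2 -> log_len=12

Answer: 2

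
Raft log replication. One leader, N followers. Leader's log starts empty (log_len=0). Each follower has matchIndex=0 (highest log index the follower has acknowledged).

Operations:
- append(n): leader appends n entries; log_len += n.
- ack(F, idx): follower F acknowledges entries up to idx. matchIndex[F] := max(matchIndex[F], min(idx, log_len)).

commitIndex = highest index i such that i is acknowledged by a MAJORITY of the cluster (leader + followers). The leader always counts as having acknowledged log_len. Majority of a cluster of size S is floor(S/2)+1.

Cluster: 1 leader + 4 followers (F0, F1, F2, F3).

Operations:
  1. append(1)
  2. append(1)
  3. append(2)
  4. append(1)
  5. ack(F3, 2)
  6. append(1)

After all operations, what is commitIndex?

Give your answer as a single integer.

Op 1: append 1 -> log_len=1
Op 2: append 1 -> log_len=2
Op 3: append 2 -> log_len=4
Op 4: append 1 -> log_len=5
Op 5: F3 acks idx 2 -> match: F0=0 F1=0 F2=0 F3=2; commitIndex=0
Op 6: append 1 -> log_len=6

Answer: 0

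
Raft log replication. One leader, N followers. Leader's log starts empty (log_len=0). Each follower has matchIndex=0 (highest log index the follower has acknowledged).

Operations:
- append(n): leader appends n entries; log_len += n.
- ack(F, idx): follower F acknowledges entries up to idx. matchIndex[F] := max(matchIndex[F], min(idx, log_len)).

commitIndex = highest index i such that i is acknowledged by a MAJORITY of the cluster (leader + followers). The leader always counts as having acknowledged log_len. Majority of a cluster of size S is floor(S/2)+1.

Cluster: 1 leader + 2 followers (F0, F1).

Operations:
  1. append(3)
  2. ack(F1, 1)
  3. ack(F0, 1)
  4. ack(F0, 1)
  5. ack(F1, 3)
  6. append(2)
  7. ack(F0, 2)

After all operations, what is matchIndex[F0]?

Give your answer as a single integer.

Answer: 2

Derivation:
Op 1: append 3 -> log_len=3
Op 2: F1 acks idx 1 -> match: F0=0 F1=1; commitIndex=1
Op 3: F0 acks idx 1 -> match: F0=1 F1=1; commitIndex=1
Op 4: F0 acks idx 1 -> match: F0=1 F1=1; commitIndex=1
Op 5: F1 acks idx 3 -> match: F0=1 F1=3; commitIndex=3
Op 6: append 2 -> log_len=5
Op 7: F0 acks idx 2 -> match: F0=2 F1=3; commitIndex=3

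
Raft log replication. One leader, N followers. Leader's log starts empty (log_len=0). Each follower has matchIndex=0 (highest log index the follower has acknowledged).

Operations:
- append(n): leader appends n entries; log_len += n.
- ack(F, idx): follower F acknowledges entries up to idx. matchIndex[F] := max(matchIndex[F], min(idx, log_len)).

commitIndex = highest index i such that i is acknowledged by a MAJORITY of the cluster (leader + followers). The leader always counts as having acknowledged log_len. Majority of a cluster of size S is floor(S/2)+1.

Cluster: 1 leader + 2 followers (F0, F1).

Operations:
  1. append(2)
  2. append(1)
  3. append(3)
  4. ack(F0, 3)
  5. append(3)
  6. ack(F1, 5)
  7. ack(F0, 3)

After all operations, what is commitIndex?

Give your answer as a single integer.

Op 1: append 2 -> log_len=2
Op 2: append 1 -> log_len=3
Op 3: append 3 -> log_len=6
Op 4: F0 acks idx 3 -> match: F0=3 F1=0; commitIndex=3
Op 5: append 3 -> log_len=9
Op 6: F1 acks idx 5 -> match: F0=3 F1=5; commitIndex=5
Op 7: F0 acks idx 3 -> match: F0=3 F1=5; commitIndex=5

Answer: 5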